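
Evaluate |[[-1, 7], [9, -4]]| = (-1)*(-4) - (7)*(9)
= -59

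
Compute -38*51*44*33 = -2813976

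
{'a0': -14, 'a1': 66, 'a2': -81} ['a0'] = -14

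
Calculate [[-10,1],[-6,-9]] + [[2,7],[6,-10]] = [[-8, 8], [0, -19]]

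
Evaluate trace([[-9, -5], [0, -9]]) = diagonal: (-9) + (-9)
= -18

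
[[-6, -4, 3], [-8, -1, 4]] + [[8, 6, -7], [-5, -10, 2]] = [[2, 2, -4], [-13, -11, 6]]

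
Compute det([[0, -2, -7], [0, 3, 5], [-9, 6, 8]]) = -99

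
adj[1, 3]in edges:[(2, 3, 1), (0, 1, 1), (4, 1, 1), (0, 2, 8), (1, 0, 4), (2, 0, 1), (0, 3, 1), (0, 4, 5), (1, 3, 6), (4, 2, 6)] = 6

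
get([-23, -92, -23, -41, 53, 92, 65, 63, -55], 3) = -41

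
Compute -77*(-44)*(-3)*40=-406560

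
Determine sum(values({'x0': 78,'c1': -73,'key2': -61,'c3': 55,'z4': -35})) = -36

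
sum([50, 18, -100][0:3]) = -32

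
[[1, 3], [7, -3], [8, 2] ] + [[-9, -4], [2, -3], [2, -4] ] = [[-8, -1], [9, -6], [10, -2]]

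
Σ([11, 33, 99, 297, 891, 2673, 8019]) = 12023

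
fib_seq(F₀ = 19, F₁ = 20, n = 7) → F_2 = F_1 + F_0 = 39
F_3 = F_2 + F_1 = 59
F_4 = F_3 + F_2 = 98
...
= [19, 20, 39, 59, 98, 157, 255]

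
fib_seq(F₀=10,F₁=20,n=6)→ [10, 20, 30, 50, 80, 130]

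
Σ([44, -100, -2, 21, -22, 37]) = 44 + (-100) + (-2) + 21 + (-22) + 37
= -22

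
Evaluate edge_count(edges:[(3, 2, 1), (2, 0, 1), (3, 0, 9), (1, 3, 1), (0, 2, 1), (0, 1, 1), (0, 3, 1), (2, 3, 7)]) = 8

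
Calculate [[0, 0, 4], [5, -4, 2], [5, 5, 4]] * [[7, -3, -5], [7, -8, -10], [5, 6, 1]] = C[0][0] = (0)*(7) + (0)*(7) + (4)*(5) = 20
C[0][1] = (0)*(-3) + (0)*(-8) + (4)*(6) = 24
C[0][2] = (0)*(-5) + (0)*(-10) + (4)*(1) = 4
C[1][0] = (5)*(7) + (-4)*(7) + (2)*(5) = 17
C[1][1] = (5)*(-3) + (-4)*(-8) + (2)*(6) = 29
C[1][2] = (5)*(-5) + (-4)*(-10) + (2)*(1) = 17
... (3 more cells)
= [[20, 24, 4], [17, 29, 17], [90, -31, -71]]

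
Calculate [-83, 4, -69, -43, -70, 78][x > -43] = keep x where x > -43: -83✗, 4✓, -69✗, -43✗, -70✗, 78✓
= [4, 78]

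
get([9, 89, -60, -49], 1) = 89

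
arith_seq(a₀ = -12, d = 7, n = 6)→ a_0 = -12 + 0*7 = -12
a_1 = -12 + 1*7 = -5
a_2 = -12 + 2*7 = 2
...
= [-12, -5, 2, 9, 16, 23]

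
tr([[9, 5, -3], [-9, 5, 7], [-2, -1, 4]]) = diagonal: 9 + 5 + 4
= 18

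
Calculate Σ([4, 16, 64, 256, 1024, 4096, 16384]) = 21844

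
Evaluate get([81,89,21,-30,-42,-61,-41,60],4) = -42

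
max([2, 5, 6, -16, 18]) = 18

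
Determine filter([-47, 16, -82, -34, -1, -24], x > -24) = [16, -1]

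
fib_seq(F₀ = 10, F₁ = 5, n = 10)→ [10, 5, 15, 20, 35, 55, 90, 145, 235, 380]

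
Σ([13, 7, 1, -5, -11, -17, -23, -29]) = 13 + 7 + 1 + (-5) + (-11) + (-17) + (-23) + (-29)
= -64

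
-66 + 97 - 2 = 29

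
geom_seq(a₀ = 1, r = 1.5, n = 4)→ a_0 = 1*1.5^0 = 1.0
a_1 = 1*1.5^1 = 1.5
a_2 = 1*1.5^2 = 2.25
...
= [1.0, 1.5, 2.25, 3.375]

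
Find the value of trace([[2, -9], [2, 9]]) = diagonal: 2 + 9
= 11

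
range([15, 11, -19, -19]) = 34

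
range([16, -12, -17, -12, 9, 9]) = 33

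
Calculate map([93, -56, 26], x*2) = [186, -112, 52]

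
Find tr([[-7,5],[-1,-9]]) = -16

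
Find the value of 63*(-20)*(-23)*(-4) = -115920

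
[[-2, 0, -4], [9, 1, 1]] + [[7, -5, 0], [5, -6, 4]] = [[5, -5, -4], [14, -5, 5]]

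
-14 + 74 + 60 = 120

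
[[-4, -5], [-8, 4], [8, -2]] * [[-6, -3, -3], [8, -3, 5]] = C[0][0] = (-4)*(-6) + (-5)*(8) = -16
C[0][1] = (-4)*(-3) + (-5)*(-3) = 27
C[0][2] = (-4)*(-3) + (-5)*(5) = -13
C[1][0] = (-8)*(-6) + (4)*(8) = 80
C[1][1] = (-8)*(-3) + (4)*(-3) = 12
C[1][2] = (-8)*(-3) + (4)*(5) = 44
... (3 more cells)
= [[-16, 27, -13], [80, 12, 44], [-64, -18, -34]]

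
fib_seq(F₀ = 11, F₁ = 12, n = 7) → [11, 12, 23, 35, 58, 93, 151]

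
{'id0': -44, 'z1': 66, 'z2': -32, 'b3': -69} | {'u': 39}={'id0': -44, 'z1': 66, 'z2': -32, 'b3': -69, 'u': 39}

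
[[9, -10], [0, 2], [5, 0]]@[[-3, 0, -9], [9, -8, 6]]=[[-117, 80, -141], [18, -16, 12], [-15, 0, -45]]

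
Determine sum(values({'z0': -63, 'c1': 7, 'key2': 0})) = (-63) + 7 + 0
= -56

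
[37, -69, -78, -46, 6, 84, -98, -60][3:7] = [-46, 6, 84, -98]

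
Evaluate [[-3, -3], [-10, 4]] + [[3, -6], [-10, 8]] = [[0, -9], [-20, 12]]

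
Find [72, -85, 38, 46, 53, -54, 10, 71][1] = -85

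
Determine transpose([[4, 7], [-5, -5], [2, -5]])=[[4, -5, 2], [7, -5, -5]]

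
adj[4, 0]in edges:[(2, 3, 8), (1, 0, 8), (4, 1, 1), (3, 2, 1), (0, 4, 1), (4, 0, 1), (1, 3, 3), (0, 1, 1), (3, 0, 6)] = 1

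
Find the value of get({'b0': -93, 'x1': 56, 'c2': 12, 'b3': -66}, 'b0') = -93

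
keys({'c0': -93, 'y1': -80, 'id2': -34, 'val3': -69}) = ['c0', 'y1', 'id2', 'val3']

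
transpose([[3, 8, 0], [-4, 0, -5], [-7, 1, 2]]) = [[3, -4, -7], [8, 0, 1], [0, -5, 2]]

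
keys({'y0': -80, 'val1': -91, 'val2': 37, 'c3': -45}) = ['y0', 'val1', 'val2', 'c3']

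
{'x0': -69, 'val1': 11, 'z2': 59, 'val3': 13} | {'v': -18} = {'x0': -69, 'val1': 11, 'z2': 59, 'val3': 13, 'v': -18}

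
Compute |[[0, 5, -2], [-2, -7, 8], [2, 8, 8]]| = 164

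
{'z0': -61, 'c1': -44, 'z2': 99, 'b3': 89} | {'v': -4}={'z0': -61, 'c1': -44, 'z2': 99, 'b3': 89, 'v': -4}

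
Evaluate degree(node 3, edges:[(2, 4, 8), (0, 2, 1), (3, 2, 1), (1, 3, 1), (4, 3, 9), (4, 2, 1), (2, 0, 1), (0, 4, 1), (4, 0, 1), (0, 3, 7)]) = 4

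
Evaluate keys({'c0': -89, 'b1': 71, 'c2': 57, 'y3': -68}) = ['c0', 'b1', 'c2', 'y3']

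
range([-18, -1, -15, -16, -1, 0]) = 18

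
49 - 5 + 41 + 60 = 145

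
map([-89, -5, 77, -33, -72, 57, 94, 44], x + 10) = -89+10=-79, -5+10=5, 77+10=87, -33+10=-23, -72+10=-62, 57+10=67, 94+10=104, 44+10=54
= [-79, 5, 87, -23, -62, 67, 104, 54]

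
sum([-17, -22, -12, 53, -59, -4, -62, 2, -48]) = -169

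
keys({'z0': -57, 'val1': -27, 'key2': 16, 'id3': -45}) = ['z0', 'val1', 'key2', 'id3']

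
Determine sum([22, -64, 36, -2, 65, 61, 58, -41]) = 135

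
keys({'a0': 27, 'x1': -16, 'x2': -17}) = ['a0', 'x1', 'x2']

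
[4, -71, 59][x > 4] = [59]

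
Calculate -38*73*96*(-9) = 2396736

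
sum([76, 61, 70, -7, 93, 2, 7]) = 76 + 61 + 70 + (-7) + 93 + 2 + 7
= 302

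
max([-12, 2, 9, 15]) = 15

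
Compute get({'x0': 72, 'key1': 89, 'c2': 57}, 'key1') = 89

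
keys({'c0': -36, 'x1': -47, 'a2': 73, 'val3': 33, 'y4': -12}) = ['c0', 'x1', 'a2', 'val3', 'y4']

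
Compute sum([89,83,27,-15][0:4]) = slice → [89, 83, 27, -15]
89 + 83 + 27 + (-15)
= 184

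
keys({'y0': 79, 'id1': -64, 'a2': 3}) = ['y0', 'id1', 'a2']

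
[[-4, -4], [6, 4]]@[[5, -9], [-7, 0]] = [[8, 36], [2, -54]]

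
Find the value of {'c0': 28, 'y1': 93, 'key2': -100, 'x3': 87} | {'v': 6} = {'c0': 28, 'y1': 93, 'key2': -100, 'x3': 87, 'v': 6}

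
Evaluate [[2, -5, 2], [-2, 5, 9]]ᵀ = [[2, -2], [-5, 5], [2, 9]]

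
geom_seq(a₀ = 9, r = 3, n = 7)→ a_0 = 9*3^0 = 9
a_1 = 9*3^1 = 27
a_2 = 9*3^2 = 81
...
= [9, 27, 81, 243, 729, 2187, 6561]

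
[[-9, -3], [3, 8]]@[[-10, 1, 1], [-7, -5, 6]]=C[0][0] = (-9)*(-10) + (-3)*(-7) = 111
C[0][1] = (-9)*(1) + (-3)*(-5) = 6
C[0][2] = (-9)*(1) + (-3)*(6) = -27
C[1][0] = (3)*(-10) + (8)*(-7) = -86
C[1][1] = (3)*(1) + (8)*(-5) = -37
C[1][2] = (3)*(1) + (8)*(6) = 51
= [[111, 6, -27], [-86, -37, 51]]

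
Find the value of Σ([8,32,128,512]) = 8 + 32 + 128 + 512
= 680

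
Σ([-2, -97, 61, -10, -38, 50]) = -36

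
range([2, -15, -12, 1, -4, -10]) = 17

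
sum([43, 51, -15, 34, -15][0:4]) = 113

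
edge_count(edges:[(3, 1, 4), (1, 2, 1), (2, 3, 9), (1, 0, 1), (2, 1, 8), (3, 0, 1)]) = 6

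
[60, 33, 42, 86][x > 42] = [60, 86]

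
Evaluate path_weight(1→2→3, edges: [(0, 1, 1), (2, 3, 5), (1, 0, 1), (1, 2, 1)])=w(1→2)=1 + w(2→3)=5
= 6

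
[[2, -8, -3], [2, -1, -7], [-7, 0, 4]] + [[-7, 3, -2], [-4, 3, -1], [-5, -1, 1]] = [[-5, -5, -5], [-2, 2, -8], [-12, -1, 5]]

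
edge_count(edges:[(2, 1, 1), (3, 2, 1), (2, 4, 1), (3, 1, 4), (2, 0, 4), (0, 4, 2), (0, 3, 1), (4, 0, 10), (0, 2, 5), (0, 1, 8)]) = 10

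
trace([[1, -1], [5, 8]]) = 9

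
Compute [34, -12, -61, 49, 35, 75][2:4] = [-61, 49]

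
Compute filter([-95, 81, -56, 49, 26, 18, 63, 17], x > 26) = [81, 49, 63]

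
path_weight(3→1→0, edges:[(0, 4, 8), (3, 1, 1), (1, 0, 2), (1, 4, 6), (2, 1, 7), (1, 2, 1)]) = 3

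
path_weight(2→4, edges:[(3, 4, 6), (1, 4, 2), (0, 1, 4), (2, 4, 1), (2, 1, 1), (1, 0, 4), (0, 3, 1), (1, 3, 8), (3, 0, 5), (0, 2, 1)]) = 1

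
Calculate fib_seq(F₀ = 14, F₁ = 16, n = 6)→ [14, 16, 30, 46, 76, 122]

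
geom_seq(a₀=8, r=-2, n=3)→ a_0 = 8*(-2)^0 = 8
a_1 = 8*(-2)^1 = -16
a_2 = 8*(-2)^2 = 32
= [8, -16, 32]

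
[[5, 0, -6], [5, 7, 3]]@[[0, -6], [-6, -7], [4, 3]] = [[-24, -48], [-30, -70]]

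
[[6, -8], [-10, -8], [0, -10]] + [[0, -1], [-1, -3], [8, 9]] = [[6, -9], [-11, -11], [8, -1]]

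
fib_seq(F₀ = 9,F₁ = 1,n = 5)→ [9, 1, 10, 11, 21]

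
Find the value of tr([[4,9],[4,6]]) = 10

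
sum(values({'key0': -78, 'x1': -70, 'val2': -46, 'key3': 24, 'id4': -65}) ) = (-78) + (-70) + (-46) + 24 + (-65)
= -235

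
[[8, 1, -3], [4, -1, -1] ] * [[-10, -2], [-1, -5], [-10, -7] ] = [[-51, 0], [-29, 4]]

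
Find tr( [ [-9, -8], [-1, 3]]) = diagonal: (-9) + 3
= -6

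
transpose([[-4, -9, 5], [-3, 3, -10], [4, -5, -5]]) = [[-4, -3, 4], [-9, 3, -5], [5, -10, -5]]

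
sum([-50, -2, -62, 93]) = (-50) + (-2) + (-62) + 93
= -21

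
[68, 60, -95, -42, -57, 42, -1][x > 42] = keep x where x > 42: 68✓, 60✓, -95✗, -42✗, -57✗, 42✗, -1✗
= [68, 60]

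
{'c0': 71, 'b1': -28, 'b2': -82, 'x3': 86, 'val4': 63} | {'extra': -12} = {'c0': 71, 'b1': -28, 'b2': -82, 'x3': 86, 'val4': 63, 'extra': -12}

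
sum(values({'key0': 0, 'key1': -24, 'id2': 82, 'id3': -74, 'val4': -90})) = -106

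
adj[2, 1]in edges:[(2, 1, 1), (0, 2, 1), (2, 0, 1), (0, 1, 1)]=1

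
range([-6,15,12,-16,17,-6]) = 33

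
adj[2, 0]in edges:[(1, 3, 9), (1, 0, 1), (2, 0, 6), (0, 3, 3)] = 6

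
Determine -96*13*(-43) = 53664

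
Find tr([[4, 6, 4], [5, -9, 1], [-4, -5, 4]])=-1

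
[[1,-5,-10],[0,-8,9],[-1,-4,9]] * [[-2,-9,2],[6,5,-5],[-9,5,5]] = C[0][0] = (1)*(-2) + (-5)*(6) + (-10)*(-9) = 58
C[0][1] = (1)*(-9) + (-5)*(5) + (-10)*(5) = -84
C[0][2] = (1)*(2) + (-5)*(-5) + (-10)*(5) = -23
C[1][0] = (0)*(-2) + (-8)*(6) + (9)*(-9) = -129
C[1][1] = (0)*(-9) + (-8)*(5) + (9)*(5) = 5
C[1][2] = (0)*(2) + (-8)*(-5) + (9)*(5) = 85
... (3 more cells)
= [[58, -84, -23], [-129, 5, 85], [-103, 34, 63]]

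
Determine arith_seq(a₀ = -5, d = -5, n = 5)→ [-5, -10, -15, -20, -25]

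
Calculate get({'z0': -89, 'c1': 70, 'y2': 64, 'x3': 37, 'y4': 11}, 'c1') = 70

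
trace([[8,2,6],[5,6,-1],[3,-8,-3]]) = diagonal: 8 + 6 + (-3)
= 11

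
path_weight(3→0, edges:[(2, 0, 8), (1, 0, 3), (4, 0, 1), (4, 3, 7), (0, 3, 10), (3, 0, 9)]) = 9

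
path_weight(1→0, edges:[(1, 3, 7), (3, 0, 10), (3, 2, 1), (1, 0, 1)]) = 1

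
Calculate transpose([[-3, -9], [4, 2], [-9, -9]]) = [[-3, 4, -9], [-9, 2, -9]]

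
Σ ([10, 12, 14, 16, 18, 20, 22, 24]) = 136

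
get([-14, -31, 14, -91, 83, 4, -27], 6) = -27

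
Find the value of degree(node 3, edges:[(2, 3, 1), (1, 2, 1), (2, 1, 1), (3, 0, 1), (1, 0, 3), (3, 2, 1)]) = 3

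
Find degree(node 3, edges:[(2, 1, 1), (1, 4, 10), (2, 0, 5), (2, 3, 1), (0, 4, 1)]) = incident: (2,3)
= 1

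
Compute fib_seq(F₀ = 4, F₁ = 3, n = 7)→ F_2 = F_1 + F_0 = 7
F_3 = F_2 + F_1 = 10
F_4 = F_3 + F_2 = 17
...
= [4, 3, 7, 10, 17, 27, 44]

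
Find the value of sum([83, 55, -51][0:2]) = 138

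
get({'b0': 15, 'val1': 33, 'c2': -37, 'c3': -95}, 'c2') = -37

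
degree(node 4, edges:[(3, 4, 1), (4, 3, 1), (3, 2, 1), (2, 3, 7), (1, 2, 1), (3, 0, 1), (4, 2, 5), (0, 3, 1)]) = 3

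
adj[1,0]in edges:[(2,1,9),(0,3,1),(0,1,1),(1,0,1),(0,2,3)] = 1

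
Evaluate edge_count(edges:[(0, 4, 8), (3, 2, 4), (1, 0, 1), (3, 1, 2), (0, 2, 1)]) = 5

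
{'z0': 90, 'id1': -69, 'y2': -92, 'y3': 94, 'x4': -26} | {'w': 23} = {'z0': 90, 'id1': -69, 'y2': -92, 'y3': 94, 'x4': -26, 'w': 23}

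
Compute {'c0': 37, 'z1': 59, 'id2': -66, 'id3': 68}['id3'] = 68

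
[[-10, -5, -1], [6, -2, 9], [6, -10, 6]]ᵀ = [[-10, 6, 6], [-5, -2, -10], [-1, 9, 6]]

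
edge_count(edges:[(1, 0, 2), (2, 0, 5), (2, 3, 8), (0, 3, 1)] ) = 4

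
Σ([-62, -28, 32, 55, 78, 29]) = (-62) + (-28) + 32 + 55 + 78 + 29
= 104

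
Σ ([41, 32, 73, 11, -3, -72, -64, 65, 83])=41 + 32 + 73 + 11 + (-3) + (-72) + (-64) + 65 + 83
= 166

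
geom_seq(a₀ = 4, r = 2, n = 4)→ a_0 = 4*2^0 = 4
a_1 = 4*2^1 = 8
a_2 = 4*2^2 = 16
...
= [4, 8, 16, 32]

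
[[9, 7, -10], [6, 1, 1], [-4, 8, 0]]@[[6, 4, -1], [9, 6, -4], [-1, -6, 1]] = C[0][0] = (9)*(6) + (7)*(9) + (-10)*(-1) = 127
C[0][1] = (9)*(4) + (7)*(6) + (-10)*(-6) = 138
C[0][2] = (9)*(-1) + (7)*(-4) + (-10)*(1) = -47
C[1][0] = (6)*(6) + (1)*(9) + (1)*(-1) = 44
C[1][1] = (6)*(4) + (1)*(6) + (1)*(-6) = 24
C[1][2] = (6)*(-1) + (1)*(-4) + (1)*(1) = -9
... (3 more cells)
= [[127, 138, -47], [44, 24, -9], [48, 32, -28]]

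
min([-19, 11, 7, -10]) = -19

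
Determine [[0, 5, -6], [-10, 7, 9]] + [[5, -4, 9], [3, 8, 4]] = [[5, 1, 3], [-7, 15, 13]]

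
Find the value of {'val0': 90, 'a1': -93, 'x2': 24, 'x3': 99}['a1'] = -93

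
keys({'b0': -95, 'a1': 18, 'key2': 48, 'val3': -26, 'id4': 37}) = ['b0', 'a1', 'key2', 'val3', 'id4']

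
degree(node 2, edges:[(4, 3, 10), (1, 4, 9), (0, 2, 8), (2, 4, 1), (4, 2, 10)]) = incident: (0,2), (2,4), (4,2)
= 3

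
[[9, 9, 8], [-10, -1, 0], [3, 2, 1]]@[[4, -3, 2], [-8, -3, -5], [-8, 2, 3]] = [[-100, -38, -3], [-32, 33, -15], [-12, -13, -1]]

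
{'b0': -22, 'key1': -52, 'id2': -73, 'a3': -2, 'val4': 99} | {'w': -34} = {'b0': -22, 'key1': -52, 'id2': -73, 'a3': -2, 'val4': 99, 'w': -34}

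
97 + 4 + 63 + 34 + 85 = 283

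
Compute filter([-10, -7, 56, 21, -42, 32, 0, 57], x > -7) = [56, 21, 32, 0, 57]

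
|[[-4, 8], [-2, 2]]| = 8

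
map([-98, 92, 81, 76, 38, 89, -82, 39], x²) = [9604, 8464, 6561, 5776, 1444, 7921, 6724, 1521]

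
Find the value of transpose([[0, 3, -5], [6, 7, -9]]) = [[0, 6], [3, 7], [-5, -9]]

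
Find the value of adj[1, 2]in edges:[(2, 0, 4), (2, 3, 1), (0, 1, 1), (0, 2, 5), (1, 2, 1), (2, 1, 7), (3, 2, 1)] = 1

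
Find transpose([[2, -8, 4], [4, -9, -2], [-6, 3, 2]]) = [[2, 4, -6], [-8, -9, 3], [4, -2, 2]]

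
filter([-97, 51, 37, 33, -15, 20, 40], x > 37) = [51, 40]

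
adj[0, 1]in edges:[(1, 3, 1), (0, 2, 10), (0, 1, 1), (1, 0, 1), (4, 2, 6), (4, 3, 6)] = 1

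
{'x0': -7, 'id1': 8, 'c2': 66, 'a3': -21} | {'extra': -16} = {'x0': -7, 'id1': 8, 'c2': 66, 'a3': -21, 'extra': -16}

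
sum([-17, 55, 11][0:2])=38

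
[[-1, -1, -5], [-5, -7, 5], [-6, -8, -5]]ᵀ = [[-1, -5, -6], [-1, -7, -8], [-5, 5, -5]]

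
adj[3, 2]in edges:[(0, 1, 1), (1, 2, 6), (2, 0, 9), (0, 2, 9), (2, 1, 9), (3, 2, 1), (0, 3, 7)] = 1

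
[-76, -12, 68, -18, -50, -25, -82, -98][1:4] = [-12, 68, -18]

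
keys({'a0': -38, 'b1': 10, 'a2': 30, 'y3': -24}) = ['a0', 'b1', 'a2', 'y3']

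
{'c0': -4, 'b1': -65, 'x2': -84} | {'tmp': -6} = {'c0': -4, 'b1': -65, 'x2': -84, 'tmp': -6}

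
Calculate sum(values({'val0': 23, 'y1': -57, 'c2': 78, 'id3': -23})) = 23 + (-57) + 78 + (-23)
= 21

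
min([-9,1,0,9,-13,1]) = -13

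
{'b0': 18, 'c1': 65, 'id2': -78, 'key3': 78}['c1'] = 65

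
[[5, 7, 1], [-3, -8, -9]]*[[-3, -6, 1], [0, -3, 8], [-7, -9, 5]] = [[-22, -60, 66], [72, 123, -112]]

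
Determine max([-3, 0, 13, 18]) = 18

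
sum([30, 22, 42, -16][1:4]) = 48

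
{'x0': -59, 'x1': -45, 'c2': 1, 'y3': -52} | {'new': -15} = {'x0': -59, 'x1': -45, 'c2': 1, 'y3': -52, 'new': -15}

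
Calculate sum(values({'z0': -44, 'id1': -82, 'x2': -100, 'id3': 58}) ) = (-44) + (-82) + (-100) + 58
= -168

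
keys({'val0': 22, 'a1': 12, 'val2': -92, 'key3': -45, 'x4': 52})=['val0', 'a1', 'val2', 'key3', 'x4']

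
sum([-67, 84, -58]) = (-67) + 84 + (-58)
= -41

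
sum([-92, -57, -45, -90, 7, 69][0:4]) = slice → [-92, -57, -45, -90]
(-92) + (-57) + (-45) + (-90)
= -284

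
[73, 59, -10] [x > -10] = [73, 59]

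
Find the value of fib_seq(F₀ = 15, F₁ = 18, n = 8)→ F_2 = F_1 + F_0 = 33
F_3 = F_2 + F_1 = 51
F_4 = F_3 + F_2 = 84
...
= [15, 18, 33, 51, 84, 135, 219, 354]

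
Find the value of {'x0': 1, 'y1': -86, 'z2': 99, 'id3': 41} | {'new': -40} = {'x0': 1, 'y1': -86, 'z2': 99, 'id3': 41, 'new': -40}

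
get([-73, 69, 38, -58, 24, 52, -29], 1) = 69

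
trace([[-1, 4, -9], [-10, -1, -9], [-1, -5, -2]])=-4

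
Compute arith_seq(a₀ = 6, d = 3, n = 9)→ [6, 9, 12, 15, 18, 21, 24, 27, 30]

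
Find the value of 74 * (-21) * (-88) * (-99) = -13538448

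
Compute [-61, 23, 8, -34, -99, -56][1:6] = [23, 8, -34, -99, -56]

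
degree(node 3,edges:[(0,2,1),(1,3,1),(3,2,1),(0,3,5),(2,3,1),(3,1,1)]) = incident: (1,3), (3,2), (0,3), (2,3), (3,1)
= 5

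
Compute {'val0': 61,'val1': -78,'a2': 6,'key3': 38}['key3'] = 38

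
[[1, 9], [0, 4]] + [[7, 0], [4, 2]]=[[8, 9], [4, 6]]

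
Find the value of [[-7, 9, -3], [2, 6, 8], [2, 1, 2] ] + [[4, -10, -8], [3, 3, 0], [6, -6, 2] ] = [[-3, -1, -11], [5, 9, 8], [8, -5, 4]]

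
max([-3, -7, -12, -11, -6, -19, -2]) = -2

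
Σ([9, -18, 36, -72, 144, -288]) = 9 + -18 + 36 + -72 + 144 + -288
= -189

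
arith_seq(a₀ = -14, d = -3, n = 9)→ a_0 = -14 + 0*-3 = -14
a_1 = -14 + 1*-3 = -17
a_2 = -14 + 2*-3 = -20
...
= [-14, -17, -20, -23, -26, -29, -32, -35, -38]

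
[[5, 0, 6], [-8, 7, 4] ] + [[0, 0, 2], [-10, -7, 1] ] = [[5, 0, 8], [-18, 0, 5]]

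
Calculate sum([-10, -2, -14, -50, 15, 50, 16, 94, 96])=(-10) + (-2) + (-14) + (-50) + 15 + 50 + 16 + 94 + 96
= 195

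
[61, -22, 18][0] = 61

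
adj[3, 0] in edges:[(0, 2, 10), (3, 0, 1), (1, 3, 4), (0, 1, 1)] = 1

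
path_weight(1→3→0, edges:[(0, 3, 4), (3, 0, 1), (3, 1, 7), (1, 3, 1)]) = w(1→3)=1 + w(3→0)=1
= 2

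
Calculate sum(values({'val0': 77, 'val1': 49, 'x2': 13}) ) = 77 + 49 + 13
= 139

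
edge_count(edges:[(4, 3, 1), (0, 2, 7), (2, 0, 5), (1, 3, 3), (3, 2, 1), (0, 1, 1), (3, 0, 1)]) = 7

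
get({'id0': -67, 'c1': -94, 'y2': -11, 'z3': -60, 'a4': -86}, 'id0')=-67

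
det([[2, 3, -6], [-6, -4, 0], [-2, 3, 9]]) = 246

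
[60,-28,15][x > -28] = keep x where x > -28: 60✓, -28✗, 15✓
= [60, 15]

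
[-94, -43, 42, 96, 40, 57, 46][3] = 96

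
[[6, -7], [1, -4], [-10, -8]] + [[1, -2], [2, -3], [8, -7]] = [[7, -9], [3, -7], [-2, -15]]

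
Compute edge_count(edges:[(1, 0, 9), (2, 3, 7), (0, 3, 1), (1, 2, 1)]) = 4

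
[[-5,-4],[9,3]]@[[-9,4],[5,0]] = [[25, -20], [-66, 36]]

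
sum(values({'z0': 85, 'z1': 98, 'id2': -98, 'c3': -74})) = 11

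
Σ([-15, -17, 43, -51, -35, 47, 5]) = -23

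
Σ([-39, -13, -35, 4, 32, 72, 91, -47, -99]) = (-39) + (-13) + (-35) + 4 + 32 + 72 + 91 + (-47) + (-99)
= -34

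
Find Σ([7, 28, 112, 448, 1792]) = 7 + 28 + 112 + 448 + 1792
= 2387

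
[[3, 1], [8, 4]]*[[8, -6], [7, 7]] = C[0][0] = (3)*(8) + (1)*(7) = 31
C[0][1] = (3)*(-6) + (1)*(7) = -11
C[1][0] = (8)*(8) + (4)*(7) = 92
C[1][1] = (8)*(-6) + (4)*(7) = -20
= [[31, -11], [92, -20]]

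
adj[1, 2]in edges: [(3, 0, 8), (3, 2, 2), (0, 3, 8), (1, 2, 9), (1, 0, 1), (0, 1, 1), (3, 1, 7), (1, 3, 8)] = 9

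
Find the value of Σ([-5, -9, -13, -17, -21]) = -65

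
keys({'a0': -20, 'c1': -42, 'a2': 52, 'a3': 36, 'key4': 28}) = ['a0', 'c1', 'a2', 'a3', 'key4']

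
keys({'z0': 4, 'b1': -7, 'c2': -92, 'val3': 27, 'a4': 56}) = ['z0', 'b1', 'c2', 'val3', 'a4']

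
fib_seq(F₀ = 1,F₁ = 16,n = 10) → [1, 16, 17, 33, 50, 83, 133, 216, 349, 565]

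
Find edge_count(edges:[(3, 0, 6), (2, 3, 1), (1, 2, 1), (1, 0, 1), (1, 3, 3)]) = 5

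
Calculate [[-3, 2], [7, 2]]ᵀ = [[-3, 7], [2, 2]]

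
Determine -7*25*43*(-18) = 135450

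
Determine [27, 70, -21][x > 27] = [70]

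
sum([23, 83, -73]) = 33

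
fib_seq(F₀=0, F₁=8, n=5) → [0, 8, 8, 16, 24]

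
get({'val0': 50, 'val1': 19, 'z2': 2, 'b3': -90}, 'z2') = 2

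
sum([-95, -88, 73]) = (-95) + (-88) + 73
= -110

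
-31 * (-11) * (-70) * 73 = -1742510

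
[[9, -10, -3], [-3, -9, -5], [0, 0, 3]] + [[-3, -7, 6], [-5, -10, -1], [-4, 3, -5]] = [[6, -17, 3], [-8, -19, -6], [-4, 3, -2]]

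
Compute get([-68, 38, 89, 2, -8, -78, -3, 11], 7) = 11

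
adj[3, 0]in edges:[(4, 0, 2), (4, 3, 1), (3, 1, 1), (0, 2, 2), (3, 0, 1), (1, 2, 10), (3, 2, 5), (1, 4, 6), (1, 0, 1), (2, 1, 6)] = 1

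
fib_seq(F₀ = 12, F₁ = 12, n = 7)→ [12, 12, 24, 36, 60, 96, 156]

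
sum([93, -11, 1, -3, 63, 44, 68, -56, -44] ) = 155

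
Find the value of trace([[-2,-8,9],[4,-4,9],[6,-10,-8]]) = diagonal: (-2) + (-4) + (-8)
= -14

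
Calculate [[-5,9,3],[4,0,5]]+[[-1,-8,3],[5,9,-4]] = [[-6, 1, 6], [9, 9, 1]]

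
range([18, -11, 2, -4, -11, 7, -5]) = 29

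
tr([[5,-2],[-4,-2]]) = 3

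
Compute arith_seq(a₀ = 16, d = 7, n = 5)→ [16, 23, 30, 37, 44]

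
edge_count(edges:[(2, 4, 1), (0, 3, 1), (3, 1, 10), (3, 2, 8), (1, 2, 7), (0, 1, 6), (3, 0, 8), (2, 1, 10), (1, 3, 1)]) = 9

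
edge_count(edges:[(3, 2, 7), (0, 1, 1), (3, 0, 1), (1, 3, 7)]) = 4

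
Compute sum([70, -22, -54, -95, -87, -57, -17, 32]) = -230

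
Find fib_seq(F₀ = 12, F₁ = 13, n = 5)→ [12, 13, 25, 38, 63]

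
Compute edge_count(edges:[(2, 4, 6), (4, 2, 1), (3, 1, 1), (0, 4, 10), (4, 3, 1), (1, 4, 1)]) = 6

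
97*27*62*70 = 11366460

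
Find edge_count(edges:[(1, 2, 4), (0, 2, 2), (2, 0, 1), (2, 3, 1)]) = 4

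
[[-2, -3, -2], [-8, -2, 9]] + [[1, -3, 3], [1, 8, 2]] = [[-1, -6, 1], [-7, 6, 11]]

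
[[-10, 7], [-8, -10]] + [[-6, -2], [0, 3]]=[[-16, 5], [-8, -7]]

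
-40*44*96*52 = -8785920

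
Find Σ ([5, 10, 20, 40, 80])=5 + 10 + 20 + 40 + 80
= 155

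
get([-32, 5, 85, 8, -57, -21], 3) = 8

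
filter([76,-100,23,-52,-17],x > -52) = [76, 23, -17]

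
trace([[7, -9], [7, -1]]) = diagonal: 7 + (-1)
= 6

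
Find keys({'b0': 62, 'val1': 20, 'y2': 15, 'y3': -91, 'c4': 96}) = ['b0', 'val1', 'y2', 'y3', 'c4']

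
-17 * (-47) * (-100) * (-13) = 1038700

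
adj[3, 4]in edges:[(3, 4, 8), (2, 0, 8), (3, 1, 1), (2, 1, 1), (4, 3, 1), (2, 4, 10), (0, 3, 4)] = 8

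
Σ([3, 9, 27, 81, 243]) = 363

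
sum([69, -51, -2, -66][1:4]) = slice → [-51, -2, -66]
(-51) + (-2) + (-66)
= -119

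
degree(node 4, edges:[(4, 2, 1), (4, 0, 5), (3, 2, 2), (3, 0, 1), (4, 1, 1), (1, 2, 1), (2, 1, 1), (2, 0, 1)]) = 3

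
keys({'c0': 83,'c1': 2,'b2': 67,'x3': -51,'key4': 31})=['c0', 'c1', 'b2', 'x3', 'key4']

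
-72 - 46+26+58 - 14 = -48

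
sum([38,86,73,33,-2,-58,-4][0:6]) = 170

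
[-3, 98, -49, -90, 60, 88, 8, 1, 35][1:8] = [98, -49, -90, 60, 88, 8, 1]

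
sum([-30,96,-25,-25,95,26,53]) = 190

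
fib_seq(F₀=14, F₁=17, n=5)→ F_2 = F_1 + F_0 = 31
F_3 = F_2 + F_1 = 48
F_4 = F_3 + F_2 = 79
= [14, 17, 31, 48, 79]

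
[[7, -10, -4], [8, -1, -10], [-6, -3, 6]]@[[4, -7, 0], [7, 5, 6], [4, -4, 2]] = [[-58, -83, -68], [-15, -21, -26], [-21, 3, -6]]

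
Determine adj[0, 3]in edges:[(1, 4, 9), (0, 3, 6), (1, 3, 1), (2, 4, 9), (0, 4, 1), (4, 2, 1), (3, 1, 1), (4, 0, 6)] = 6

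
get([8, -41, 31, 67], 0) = 8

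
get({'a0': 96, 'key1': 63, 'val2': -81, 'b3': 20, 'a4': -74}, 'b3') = 20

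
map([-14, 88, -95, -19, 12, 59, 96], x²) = (-14)²=196, (88)²=7744, (-95)²=9025, (-19)²=361, (12)²=144, (59)²=3481, (96)²=9216
= [196, 7744, 9025, 361, 144, 3481, 9216]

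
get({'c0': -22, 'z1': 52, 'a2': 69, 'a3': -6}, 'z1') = 52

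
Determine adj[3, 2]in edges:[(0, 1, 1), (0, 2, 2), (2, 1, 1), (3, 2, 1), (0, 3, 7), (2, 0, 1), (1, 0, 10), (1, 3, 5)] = 1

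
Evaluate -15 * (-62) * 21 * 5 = 97650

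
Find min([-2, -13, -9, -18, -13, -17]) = -18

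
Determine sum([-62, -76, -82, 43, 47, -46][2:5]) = 8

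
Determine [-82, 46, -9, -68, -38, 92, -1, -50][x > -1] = [46, 92]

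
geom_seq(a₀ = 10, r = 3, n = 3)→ [10, 30, 90]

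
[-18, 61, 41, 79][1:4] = [61, 41, 79]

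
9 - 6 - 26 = -23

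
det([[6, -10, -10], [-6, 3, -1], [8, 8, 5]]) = 638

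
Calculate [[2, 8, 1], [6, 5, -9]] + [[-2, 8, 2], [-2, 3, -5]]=[[0, 16, 3], [4, 8, -14]]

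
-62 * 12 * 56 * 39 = -1624896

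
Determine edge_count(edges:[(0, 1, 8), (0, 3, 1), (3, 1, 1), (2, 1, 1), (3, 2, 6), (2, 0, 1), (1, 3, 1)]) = 7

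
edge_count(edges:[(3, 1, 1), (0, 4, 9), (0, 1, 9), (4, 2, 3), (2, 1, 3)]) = 5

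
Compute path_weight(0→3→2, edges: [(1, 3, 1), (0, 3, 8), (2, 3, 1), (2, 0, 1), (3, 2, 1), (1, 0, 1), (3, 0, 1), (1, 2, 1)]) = 9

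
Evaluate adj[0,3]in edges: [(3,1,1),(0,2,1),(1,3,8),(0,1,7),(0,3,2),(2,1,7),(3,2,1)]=2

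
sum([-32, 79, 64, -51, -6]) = (-32) + 79 + 64 + (-51) + (-6)
= 54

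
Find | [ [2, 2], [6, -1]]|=-14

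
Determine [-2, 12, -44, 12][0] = -2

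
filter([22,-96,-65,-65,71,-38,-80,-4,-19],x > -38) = keep x where x > -38: 22✓, -96✗, -65✗, -65✗, 71✓, -38✗, -80✗, -4✓, -19✓
= [22, 71, -4, -19]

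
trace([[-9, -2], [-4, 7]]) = diagonal: (-9) + 7
= -2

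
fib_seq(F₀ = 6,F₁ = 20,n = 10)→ [6, 20, 26, 46, 72, 118, 190, 308, 498, 806]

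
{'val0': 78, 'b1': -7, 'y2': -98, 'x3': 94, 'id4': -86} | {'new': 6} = {'val0': 78, 'b1': -7, 'y2': -98, 'x3': 94, 'id4': -86, 'new': 6}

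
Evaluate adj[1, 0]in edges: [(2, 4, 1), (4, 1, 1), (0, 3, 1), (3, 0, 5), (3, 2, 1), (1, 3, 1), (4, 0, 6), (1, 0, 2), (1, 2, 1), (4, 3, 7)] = 2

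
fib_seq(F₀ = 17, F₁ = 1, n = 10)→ [17, 1, 18, 19, 37, 56, 93, 149, 242, 391]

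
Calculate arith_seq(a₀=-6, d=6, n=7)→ [-6, 0, 6, 12, 18, 24, 30]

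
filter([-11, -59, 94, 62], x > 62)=keep x where x > 62: -11✗, -59✗, 94✓, 62✗
= [94]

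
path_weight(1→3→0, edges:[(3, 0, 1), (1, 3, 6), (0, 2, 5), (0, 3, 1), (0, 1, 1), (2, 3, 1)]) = 7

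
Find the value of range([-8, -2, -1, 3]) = 11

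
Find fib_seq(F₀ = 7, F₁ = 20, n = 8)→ [7, 20, 27, 47, 74, 121, 195, 316]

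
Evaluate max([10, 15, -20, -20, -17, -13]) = 15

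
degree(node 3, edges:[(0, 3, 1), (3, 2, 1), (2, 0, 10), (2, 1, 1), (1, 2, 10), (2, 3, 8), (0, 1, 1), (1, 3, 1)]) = 4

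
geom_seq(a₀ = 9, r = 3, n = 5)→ [9, 27, 81, 243, 729]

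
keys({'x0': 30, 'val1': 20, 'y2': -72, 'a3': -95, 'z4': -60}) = ['x0', 'val1', 'y2', 'a3', 'z4']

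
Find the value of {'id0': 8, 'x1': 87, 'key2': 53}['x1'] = 87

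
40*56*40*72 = 6451200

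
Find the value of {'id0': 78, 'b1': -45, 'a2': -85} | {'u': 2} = {'id0': 78, 'b1': -45, 'a2': -85, 'u': 2}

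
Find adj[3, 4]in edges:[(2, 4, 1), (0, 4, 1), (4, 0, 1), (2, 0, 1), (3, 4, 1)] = 1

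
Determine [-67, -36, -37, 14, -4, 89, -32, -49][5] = 89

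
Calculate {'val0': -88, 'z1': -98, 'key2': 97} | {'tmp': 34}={'val0': -88, 'z1': -98, 'key2': 97, 'tmp': 34}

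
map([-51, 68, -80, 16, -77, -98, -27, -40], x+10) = -51+10=-41, 68+10=78, -80+10=-70, 16+10=26, -77+10=-67, -98+10=-88, -27+10=-17, -40+10=-30
= [-41, 78, -70, 26, -67, -88, -17, -30]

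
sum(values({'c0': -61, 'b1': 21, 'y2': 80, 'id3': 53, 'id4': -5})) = (-61) + 21 + 80 + 53 + (-5)
= 88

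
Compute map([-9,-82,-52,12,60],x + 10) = -9+10=1, -82+10=-72, -52+10=-42, 12+10=22, 60+10=70
= [1, -72, -42, 22, 70]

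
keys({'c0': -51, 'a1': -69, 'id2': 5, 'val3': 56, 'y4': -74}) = ['c0', 'a1', 'id2', 'val3', 'y4']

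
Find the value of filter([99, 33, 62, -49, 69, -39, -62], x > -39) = [99, 33, 62, 69]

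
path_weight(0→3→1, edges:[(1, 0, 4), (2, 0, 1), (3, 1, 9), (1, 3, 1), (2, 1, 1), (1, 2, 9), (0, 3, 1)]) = w(0→3)=1 + w(3→1)=9
= 10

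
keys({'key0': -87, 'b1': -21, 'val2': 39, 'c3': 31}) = ['key0', 'b1', 'val2', 'c3']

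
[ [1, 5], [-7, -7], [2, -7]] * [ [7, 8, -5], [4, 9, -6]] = [[27, 53, -35], [-77, -119, 77], [-14, -47, 32]]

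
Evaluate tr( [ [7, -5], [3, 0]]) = 7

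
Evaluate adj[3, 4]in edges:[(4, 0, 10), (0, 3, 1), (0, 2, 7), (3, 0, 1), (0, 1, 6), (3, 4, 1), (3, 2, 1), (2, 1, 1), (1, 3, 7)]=1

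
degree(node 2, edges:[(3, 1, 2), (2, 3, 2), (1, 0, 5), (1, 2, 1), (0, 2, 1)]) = incident: (2,3), (1,2), (0,2)
= 3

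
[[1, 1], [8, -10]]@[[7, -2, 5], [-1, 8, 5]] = [[6, 6, 10], [66, -96, -10]]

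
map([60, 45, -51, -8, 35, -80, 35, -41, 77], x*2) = 60*2=120, 45*2=90, -51*2=-102, -8*2=-16, 35*2=70, -80*2=-160, 35*2=70, -41*2=-82, 77*2=154
= [120, 90, -102, -16, 70, -160, 70, -82, 154]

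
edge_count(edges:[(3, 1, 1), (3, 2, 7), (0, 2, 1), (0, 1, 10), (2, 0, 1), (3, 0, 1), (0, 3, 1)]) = 7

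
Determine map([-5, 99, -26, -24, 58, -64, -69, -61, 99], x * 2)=-5*2=-10, 99*2=198, -26*2=-52, -24*2=-48, 58*2=116, -64*2=-128, -69*2=-138, -61*2=-122, 99*2=198
= [-10, 198, -52, -48, 116, -128, -138, -122, 198]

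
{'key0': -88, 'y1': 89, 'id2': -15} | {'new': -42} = {'key0': -88, 'y1': 89, 'id2': -15, 'new': -42}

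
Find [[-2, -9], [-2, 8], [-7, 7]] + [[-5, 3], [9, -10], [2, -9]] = [[-7, -6], [7, -2], [-5, -2]]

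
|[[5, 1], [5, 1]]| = (5)*(1) - (1)*(5)
= 0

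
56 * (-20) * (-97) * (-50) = -5432000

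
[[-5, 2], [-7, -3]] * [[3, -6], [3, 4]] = C[0][0] = (-5)*(3) + (2)*(3) = -9
C[0][1] = (-5)*(-6) + (2)*(4) = 38
C[1][0] = (-7)*(3) + (-3)*(3) = -30
C[1][1] = (-7)*(-6) + (-3)*(4) = 30
= [[-9, 38], [-30, 30]]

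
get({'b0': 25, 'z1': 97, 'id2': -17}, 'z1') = 97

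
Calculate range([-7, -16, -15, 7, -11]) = 23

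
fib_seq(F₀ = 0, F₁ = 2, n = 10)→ [0, 2, 2, 4, 6, 10, 16, 26, 42, 68]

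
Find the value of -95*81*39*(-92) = 27609660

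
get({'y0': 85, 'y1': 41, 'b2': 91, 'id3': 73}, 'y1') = 41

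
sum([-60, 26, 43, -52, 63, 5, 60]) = 85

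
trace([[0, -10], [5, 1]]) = diagonal: 0 + 1
= 1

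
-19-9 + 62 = 34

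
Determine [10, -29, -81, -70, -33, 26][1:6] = [-29, -81, -70, -33, 26]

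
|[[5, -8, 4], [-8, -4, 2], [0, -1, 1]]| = -42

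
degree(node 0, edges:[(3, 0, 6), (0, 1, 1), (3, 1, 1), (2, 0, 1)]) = incident: (3,0), (0,1), (2,0)
= 3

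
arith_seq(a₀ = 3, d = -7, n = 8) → a_0 = 3 + 0*-7 = 3
a_1 = 3 + 1*-7 = -4
a_2 = 3 + 2*-7 = -11
...
= [3, -4, -11, -18, -25, -32, -39, -46]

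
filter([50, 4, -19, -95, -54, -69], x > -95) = keep x where x > -95: 50✓, 4✓, -19✓, -95✗, -54✓, -69✓
= [50, 4, -19, -54, -69]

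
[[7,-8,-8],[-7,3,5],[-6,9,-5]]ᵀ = [[7, -7, -6], [-8, 3, 9], [-8, 5, -5]]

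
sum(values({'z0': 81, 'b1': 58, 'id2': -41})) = 98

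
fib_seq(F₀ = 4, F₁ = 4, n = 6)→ [4, 4, 8, 12, 20, 32]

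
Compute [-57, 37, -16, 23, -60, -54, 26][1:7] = [37, -16, 23, -60, -54, 26]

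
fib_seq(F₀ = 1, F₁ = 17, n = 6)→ F_2 = F_1 + F_0 = 18
F_3 = F_2 + F_1 = 35
F_4 = F_3 + F_2 = 53
...
= [1, 17, 18, 35, 53, 88]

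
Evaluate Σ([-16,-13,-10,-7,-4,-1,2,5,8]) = (-16) + (-13) + (-10) + (-7) + (-4) + (-1) + 2 + 5 + 8
= -36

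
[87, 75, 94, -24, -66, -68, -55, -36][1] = 75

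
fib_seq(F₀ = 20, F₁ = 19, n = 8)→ [20, 19, 39, 58, 97, 155, 252, 407]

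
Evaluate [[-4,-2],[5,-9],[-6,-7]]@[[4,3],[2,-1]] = [[-20, -10], [2, 24], [-38, -11]]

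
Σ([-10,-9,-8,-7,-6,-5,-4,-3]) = -52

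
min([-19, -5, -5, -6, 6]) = -19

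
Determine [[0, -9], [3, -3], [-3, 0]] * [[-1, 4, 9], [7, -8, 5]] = [[-63, 72, -45], [-24, 36, 12], [3, -12, -27]]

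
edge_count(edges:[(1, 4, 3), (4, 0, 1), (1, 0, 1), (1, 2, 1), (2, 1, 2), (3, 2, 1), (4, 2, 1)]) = 7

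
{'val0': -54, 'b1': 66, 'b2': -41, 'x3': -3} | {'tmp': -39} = {'val0': -54, 'b1': 66, 'b2': -41, 'x3': -3, 'tmp': -39}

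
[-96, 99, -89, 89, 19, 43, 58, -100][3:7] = [89, 19, 43, 58]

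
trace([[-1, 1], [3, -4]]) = diagonal: (-1) + (-4)
= -5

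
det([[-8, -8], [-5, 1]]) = -48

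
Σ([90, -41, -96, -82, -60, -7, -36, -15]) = 90 + (-41) + (-96) + (-82) + (-60) + (-7) + (-36) + (-15)
= -247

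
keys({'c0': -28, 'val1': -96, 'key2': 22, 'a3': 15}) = ['c0', 'val1', 'key2', 'a3']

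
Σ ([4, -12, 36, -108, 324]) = 244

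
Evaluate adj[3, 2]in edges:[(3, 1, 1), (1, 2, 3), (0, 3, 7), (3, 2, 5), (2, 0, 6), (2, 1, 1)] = 5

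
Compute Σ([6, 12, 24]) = 42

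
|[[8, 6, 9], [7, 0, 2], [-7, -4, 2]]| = (1)*(8)*det([[0, 2], [-4, 2]]) + (-1)*(6)*det([[7, 2], [-7, 2]]) + (1)*(9)*det([[7, 0], [-7, -4]])
= 64 + -168 + -252
= -356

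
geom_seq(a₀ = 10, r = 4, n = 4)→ [10, 40, 160, 640]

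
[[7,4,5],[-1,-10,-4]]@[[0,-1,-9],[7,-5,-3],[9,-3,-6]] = [[73, -42, -105], [-106, 63, 63]]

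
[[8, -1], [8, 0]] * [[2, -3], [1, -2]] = [[15, -22], [16, -24]]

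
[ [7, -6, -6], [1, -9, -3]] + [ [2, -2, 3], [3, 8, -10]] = [[9, -8, -3], [4, -1, -13]]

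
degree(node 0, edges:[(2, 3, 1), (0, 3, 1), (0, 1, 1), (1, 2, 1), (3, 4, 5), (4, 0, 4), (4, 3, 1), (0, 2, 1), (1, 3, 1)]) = incident: (0,3), (0,1), (4,0), (0,2)
= 4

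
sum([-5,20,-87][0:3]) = -72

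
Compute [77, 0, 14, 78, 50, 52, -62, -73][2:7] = [14, 78, 50, 52, -62]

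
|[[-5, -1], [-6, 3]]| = (-5)*(3) - (-1)*(-6)
= -21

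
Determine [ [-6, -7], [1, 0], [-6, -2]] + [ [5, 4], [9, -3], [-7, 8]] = [[-1, -3], [10, -3], [-13, 6]]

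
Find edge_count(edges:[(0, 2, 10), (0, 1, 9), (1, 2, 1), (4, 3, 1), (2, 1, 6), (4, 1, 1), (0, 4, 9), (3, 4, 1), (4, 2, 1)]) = 9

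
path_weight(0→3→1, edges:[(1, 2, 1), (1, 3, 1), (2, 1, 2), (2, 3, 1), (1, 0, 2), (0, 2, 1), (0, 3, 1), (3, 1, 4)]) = 5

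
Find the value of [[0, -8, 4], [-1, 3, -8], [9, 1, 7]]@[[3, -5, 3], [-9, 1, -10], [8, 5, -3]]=C[0][0] = (0)*(3) + (-8)*(-9) + (4)*(8) = 104
C[0][1] = (0)*(-5) + (-8)*(1) + (4)*(5) = 12
C[0][2] = (0)*(3) + (-8)*(-10) + (4)*(-3) = 68
C[1][0] = (-1)*(3) + (3)*(-9) + (-8)*(8) = -94
C[1][1] = (-1)*(-5) + (3)*(1) + (-8)*(5) = -32
C[1][2] = (-1)*(3) + (3)*(-10) + (-8)*(-3) = -9
... (3 more cells)
= [[104, 12, 68], [-94, -32, -9], [74, -9, -4]]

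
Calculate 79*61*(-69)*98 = -32586078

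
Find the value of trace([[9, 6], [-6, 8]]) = diagonal: 9 + 8
= 17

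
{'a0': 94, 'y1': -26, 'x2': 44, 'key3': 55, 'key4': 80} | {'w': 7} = {'a0': 94, 'y1': -26, 'x2': 44, 'key3': 55, 'key4': 80, 'w': 7}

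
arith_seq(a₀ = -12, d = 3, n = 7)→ [-12, -9, -6, -3, 0, 3, 6]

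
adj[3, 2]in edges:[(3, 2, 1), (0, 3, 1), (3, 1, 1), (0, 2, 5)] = 1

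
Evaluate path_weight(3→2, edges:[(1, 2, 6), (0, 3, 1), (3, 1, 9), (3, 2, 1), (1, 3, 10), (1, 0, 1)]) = 1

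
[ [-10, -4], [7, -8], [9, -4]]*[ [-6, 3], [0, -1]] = [[60, -26], [-42, 29], [-54, 31]]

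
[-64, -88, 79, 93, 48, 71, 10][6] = 10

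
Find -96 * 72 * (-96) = 663552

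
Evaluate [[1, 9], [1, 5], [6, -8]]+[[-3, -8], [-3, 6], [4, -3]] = [[-2, 1], [-2, 11], [10, -11]]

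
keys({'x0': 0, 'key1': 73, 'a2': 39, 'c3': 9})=['x0', 'key1', 'a2', 'c3']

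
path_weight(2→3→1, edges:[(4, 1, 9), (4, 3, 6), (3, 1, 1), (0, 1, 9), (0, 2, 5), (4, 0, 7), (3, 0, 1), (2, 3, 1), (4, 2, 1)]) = w(2→3)=1 + w(3→1)=1
= 2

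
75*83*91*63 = 35687925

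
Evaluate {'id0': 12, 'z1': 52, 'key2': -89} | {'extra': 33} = {'id0': 12, 'z1': 52, 'key2': -89, 'extra': 33}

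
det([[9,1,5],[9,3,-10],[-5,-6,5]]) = (1)*(9)*det([[3, -10], [-6, 5]]) + (-1)*(1)*det([[9, -10], [-5, 5]]) + (1)*(5)*det([[9, 3], [-5, -6]])
= -405 + 5 + -195
= -595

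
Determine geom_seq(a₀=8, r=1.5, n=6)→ a_0 = 8*1.5^0 = 8.0
a_1 = 8*1.5^1 = 12.0
a_2 = 8*1.5^2 = 18.0
...
= [8.0, 12.0, 18.0, 27.0, 40.5, 60.75]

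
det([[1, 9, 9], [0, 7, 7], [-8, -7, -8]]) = (1)*(1)*det([[7, 7], [-7, -8]]) + (-1)*(9)*det([[0, 7], [-8, -8]]) + (1)*(9)*det([[0, 7], [-8, -7]])
= -7 + -504 + 504
= -7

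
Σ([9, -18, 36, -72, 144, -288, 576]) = 9 + -18 + 36 + -72 + 144 + -288 + 576
= 387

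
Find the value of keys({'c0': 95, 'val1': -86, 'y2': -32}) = ['c0', 'val1', 'y2']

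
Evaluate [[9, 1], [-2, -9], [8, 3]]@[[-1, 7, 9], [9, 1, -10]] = C[0][0] = (9)*(-1) + (1)*(9) = 0
C[0][1] = (9)*(7) + (1)*(1) = 64
C[0][2] = (9)*(9) + (1)*(-10) = 71
C[1][0] = (-2)*(-1) + (-9)*(9) = -79
C[1][1] = (-2)*(7) + (-9)*(1) = -23
C[1][2] = (-2)*(9) + (-9)*(-10) = 72
... (3 more cells)
= [[0, 64, 71], [-79, -23, 72], [19, 59, 42]]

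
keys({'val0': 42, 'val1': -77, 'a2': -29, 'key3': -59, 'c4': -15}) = ['val0', 'val1', 'a2', 'key3', 'c4']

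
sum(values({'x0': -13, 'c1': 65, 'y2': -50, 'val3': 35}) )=(-13) + 65 + (-50) + 35
= 37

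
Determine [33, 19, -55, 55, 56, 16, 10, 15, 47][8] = 47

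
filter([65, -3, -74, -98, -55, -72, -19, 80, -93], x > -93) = keep x where x > -93: 65✓, -3✓, -74✓, -98✗, -55✓, -72✓, -19✓, 80✓, -93✗
= [65, -3, -74, -55, -72, -19, 80]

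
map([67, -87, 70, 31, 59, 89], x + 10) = [77, -77, 80, 41, 69, 99]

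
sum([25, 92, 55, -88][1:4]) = 59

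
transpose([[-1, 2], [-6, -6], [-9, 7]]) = [[-1, -6, -9], [2, -6, 7]]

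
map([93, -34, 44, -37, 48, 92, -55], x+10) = 93+10=103, -34+10=-24, 44+10=54, -37+10=-27, 48+10=58, 92+10=102, -55+10=-45
= [103, -24, 54, -27, 58, 102, -45]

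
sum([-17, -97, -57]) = (-17) + (-97) + (-57)
= -171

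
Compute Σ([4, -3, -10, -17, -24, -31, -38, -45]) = 4 + (-3) + (-10) + (-17) + (-24) + (-31) + (-38) + (-45)
= -164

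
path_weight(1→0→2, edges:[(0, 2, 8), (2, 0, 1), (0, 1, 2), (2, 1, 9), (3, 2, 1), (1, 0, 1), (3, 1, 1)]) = 9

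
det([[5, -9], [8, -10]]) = 22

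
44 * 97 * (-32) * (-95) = 12974720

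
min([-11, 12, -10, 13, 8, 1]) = -11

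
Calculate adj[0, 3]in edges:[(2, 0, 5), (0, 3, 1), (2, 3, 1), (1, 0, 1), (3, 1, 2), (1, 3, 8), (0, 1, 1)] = 1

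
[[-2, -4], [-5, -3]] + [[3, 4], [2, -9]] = [[1, 0], [-3, -12]]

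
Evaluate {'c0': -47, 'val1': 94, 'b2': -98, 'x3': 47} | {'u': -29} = {'c0': -47, 'val1': 94, 'b2': -98, 'x3': 47, 'u': -29}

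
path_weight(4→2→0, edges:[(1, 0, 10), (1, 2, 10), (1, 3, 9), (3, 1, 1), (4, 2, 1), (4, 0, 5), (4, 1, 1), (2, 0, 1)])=w(4→2)=1 + w(2→0)=1
= 2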